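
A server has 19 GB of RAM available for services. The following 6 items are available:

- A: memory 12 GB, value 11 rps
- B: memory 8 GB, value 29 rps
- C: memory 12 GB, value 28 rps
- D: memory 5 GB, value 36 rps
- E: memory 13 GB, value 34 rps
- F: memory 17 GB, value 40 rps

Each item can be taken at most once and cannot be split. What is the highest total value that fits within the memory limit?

Check high-value combinations within 19 GB:
- D+E: memory 5+13=18, value 36+34=70
- B+D: memory 8+5=13, value 29+36=65
- C+D: memory 12+5=17, value 28+36=64
- A+D: memory 12+5=17, value 11+36=47
Best: 70 rps.

70 rps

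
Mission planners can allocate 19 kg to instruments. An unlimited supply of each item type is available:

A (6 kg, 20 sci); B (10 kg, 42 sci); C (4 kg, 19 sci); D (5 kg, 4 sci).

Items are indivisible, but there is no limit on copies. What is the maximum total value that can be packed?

80 sci

Best value-per-unit is C at 19/4; filling with it alone gives 4×19 = 76.
Optimal mix: 1×B + 2×C → mass 18, value 80.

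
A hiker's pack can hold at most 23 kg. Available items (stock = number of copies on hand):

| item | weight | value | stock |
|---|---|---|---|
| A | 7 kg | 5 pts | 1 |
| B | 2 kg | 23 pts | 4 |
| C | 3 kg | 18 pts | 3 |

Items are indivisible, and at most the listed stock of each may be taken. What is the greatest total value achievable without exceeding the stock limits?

146 pts

Top feasible selections:
- 4×B + 3×C: weight 17, value 146
- 1×A + 4×B + 2×C: weight 21, value 133
Best: 146 pts.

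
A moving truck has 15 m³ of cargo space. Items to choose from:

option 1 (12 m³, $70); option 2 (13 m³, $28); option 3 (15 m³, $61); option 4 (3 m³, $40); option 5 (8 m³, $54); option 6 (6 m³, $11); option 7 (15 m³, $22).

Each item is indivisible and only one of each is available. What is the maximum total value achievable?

Check high-value combinations within 15 m³:
- option 1+option 4: volume 12+3=15, value 70+40=110
- option 4+option 5: volume 3+8=11, value 40+54=94
- option 1: volume 12, value 70
Best: $110.

$110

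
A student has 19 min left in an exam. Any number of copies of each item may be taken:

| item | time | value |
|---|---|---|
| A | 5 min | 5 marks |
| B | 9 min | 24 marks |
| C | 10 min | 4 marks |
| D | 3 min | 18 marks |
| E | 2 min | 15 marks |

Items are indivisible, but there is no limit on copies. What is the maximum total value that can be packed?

138 marks

Best value-per-unit is E at 15/2; filling with it alone gives 9×15 = 135.
Optimal mix: 1×D + 8×E → time 19, value 138.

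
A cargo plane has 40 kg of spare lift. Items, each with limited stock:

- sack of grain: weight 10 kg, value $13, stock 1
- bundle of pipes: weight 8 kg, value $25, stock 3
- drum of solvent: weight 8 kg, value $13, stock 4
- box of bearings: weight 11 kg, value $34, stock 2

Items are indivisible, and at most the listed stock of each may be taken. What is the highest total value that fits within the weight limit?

Best selections within weight 40 and stock limits:
- 2×bundle of pipes + 2×box of bearings: weight 38, value 118
- 3×bundle of pipes + 1×box of bearings: weight 35, value 109
Best: $118.

$118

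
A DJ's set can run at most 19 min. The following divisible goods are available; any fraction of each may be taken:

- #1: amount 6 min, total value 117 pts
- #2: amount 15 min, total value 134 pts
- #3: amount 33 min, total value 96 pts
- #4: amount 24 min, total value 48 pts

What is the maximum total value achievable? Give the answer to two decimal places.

233.13

Take in order of value per unit:
- #1 (117/6 per unit): all 6 → value 117, running total 117.00
- #2 (134/15 per unit): 13 of 15 → value 13×134/15 = 116.1333, running total 233.13
Total 233.13.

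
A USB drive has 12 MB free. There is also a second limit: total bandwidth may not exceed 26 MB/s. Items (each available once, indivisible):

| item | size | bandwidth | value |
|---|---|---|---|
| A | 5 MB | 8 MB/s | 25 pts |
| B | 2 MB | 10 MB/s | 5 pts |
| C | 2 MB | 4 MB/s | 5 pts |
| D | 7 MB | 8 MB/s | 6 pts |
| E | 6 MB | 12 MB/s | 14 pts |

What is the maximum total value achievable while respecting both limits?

Feasible sets respecting both limits:
- A+E: size 11, bandwidth 20, value 39
- A+B+C: size 9, bandwidth 22, value 35
- A+D: size 12, bandwidth 16, value 31
- A+B: size 7, bandwidth 18, value 30
Best: 39 pts.

39 pts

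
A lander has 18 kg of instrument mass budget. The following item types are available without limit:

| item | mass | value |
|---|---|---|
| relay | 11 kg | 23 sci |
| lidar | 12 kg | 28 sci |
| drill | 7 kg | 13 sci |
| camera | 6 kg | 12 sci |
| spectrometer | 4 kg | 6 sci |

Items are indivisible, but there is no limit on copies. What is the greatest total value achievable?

Best value-per-unit is lidar at 28/12; filling with it alone gives 1×28 = 28.
Optimal mix: 1×lidar + 1×camera → mass 18, value 40.

40 sci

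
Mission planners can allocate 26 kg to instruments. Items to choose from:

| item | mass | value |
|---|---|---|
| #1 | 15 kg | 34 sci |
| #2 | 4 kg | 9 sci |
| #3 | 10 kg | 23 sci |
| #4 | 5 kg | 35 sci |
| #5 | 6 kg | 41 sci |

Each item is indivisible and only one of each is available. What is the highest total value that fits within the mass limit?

Check high-value combinations within 26 kg:
- #1+#4+#5: mass 15+5+6=26, value 34+35+41=110
- #2+#3+#4+#5: mass 4+10+5+6=25, value 9+23+35+41=108
- #3+#4+#5: mass 10+5+6=21, value 23+35+41=99
- #2+#4+#5: mass 4+5+6=15, value 9+35+41=85
- #1+#2+#5: mass 15+4+6=25, value 34+9+41=84
Best: 110 sci.

110 sci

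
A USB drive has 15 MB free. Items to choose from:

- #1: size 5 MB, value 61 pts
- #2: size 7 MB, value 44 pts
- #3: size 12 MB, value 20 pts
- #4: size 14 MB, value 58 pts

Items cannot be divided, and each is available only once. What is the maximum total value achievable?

Check high-value combinations within 15 MB:
- #1+#2: size 5+7=12, value 61+44=105
- #1: size 5, value 61
- #4: size 14, value 58
- #2: size 7, value 44
Best: 105 pts.

105 pts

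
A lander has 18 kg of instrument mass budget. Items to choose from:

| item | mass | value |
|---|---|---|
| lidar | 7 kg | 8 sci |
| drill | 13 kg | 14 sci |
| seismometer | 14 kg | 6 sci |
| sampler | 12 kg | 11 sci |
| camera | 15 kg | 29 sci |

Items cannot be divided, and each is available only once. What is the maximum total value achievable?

29 sci

Check high-value combinations within 18 kg:
- camera: mass 15, value 29
- drill: mass 13, value 14
- sampler: mass 12, value 11
- lidar: mass 7, value 8
Best: 29 sci.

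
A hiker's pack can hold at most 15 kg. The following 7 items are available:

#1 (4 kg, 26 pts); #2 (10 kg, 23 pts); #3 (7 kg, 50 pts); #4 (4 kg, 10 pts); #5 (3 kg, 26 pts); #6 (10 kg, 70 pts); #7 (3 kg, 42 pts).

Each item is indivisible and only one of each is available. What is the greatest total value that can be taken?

118 pts

Check high-value combinations within 15 kg:
- #3+#5+#7: weight 7+3+3=13, value 50+26+42=118
- #1+#3+#7: weight 4+7+3=14, value 26+50+42=118
- #6+#7: weight 10+3=13, value 70+42=112
Best: 118 pts.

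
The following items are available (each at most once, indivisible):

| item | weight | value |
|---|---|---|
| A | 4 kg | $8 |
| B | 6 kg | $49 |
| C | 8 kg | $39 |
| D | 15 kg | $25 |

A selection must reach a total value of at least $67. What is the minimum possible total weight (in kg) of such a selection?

14

Subsets with value ≥ 67, sorted by total weight:
- B+C: weight 14, value 88
- A+B+C: weight 18, value 96
- B+D: weight 21, value 74
Minimum weight: 14 kg.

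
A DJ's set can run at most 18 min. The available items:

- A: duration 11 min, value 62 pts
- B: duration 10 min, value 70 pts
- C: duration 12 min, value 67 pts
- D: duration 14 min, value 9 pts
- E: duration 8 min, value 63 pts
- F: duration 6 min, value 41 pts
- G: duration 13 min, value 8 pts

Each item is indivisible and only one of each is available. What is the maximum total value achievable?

Check high-value combinations within 18 min:
- B+E: duration 10+8=18, value 70+63=133
- B+F: duration 10+6=16, value 70+41=111
- C+F: duration 12+6=18, value 67+41=108
- E+F: duration 8+6=14, value 63+41=104
- A+F: duration 11+6=17, value 62+41=103
Best: 133 pts.

133 pts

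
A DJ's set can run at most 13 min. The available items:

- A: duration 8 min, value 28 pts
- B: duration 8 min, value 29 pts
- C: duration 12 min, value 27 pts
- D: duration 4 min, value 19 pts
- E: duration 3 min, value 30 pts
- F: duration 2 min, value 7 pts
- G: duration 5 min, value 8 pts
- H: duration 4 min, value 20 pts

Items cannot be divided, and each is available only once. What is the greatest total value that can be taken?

76 pts

This is a 0/1 knapsack; check combinations near the capacity.
- D+E+F+H: duration 4+3+2+4=13, value 19+30+7+20=76
- D+E+H: duration 4+3+4=11, value 19+30+20=69
- B+E+F: duration 8+3+2=13, value 29+30+7=66
Best: 76 pts.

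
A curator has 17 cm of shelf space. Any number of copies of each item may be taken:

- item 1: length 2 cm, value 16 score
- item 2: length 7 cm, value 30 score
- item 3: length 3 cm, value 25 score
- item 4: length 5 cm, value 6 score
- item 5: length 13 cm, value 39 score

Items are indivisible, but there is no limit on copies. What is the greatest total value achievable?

Best value-per-unit is item 3 at 25/3; filling with it alone gives 5×25 = 125.
Optimal mix: 1×item 1 + 5×item 3 → length 17, value 141.

141 score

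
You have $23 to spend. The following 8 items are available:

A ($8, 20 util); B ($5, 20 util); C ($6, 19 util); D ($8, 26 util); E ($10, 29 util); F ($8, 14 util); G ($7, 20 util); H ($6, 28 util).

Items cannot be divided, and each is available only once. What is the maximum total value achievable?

Check high-value combinations within $23:
- B+E+H: cost 5+10+6=21, value 20+29+28=77
- E+G+H: cost 10+7+6=23, value 29+20+28=77
- C+E+H: cost 6+10+6=22, value 19+29+28=76
- B+D+E: cost 5+8+10=23, value 20+26+29=75
Best: 77 util.

77 util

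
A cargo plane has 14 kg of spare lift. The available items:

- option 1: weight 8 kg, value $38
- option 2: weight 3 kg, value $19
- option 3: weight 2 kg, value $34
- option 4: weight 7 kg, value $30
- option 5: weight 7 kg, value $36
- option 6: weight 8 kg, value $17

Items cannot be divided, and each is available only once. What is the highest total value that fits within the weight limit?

$91

Check high-value combinations within 14 kg:
- option 1+option 2+option 3: weight 8+3+2=13, value 38+19+34=91
- option 2+option 3+option 5: weight 3+2+7=12, value 19+34+36=89
- option 2+option 3+option 4: weight 3+2+7=12, value 19+34+30=83
- option 1+option 3: weight 8+2=10, value 38+34=72
- option 3+option 5: weight 2+7=9, value 34+36=70
Best: $91.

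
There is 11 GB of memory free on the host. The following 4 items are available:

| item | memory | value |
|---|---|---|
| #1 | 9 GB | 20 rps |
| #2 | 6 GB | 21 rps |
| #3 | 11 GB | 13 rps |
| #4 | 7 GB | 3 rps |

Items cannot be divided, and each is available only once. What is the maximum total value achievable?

21 rps

Check high-value combinations within 11 GB:
- #2: memory 6, value 21
- #1: memory 9, value 20
- #3: memory 11, value 13
- #4: memory 7, value 3
Best: 21 rps.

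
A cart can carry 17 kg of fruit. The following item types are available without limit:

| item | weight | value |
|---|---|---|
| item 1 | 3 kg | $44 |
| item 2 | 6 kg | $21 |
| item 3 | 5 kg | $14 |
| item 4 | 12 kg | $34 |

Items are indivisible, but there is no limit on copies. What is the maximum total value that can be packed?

$220

Best value-per-unit is item 1 at 44/3, and filling with it alone uses weight 5×3=15. No mix of the others beats 5×44 = 220.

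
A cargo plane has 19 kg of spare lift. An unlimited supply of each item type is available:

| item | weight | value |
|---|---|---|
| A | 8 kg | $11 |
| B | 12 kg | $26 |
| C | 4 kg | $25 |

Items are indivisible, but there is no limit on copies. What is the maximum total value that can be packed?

Best value-per-unit is C at 25/4, and filling with it alone uses weight 4×4=16. No mix of the others beats 4×25 = 100.

$100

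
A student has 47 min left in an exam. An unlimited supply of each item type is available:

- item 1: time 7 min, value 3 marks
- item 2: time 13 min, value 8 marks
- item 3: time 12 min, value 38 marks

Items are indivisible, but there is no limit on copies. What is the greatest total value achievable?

117 marks

Best value-per-unit is item 3 at 38/12; filling with it alone gives 3×38 = 114.
Optimal mix: 1×item 1 + 3×item 3 → time 43, value 117.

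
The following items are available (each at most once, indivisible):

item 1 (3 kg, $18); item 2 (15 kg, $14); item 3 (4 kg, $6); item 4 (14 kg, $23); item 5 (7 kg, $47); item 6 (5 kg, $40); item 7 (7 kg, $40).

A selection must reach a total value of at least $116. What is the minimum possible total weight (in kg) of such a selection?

19

Subsets with value ≥ 116, sorted by total weight:
- item 5+item 6+item 7: weight 19, value 127
- item 1+item 5+item 6+item 7: weight 22, value 145
Minimum weight: 19 kg.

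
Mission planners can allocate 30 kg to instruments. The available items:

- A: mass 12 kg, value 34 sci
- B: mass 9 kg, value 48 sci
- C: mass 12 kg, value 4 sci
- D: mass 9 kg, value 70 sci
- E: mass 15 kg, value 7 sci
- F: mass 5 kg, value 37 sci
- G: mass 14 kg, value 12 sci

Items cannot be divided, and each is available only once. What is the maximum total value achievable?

Check high-value combinations within 30 kg:
- B+D+F: mass 9+9+5=23, value 48+70+37=155
- A+B+D: mass 12+9+9=30, value 34+48+70=152
- A+D+F: mass 12+9+5=26, value 34+70+37=141
- B+C+D: mass 9+12+9=30, value 48+4+70=122
- A+B+F: mass 12+9+5=26, value 34+48+37=119
Best: 155 sci.

155 sci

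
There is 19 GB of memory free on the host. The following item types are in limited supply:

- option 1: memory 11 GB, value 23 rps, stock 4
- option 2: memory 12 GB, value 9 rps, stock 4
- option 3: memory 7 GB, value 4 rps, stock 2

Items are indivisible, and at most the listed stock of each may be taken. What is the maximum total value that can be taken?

Best selections within memory 19 and stock limits:
- 1×option 1 + 1×option 3: memory 18, value 27
- 1×option 1: memory 11, value 23
- 1×option 2 + 1×option 3: memory 19, value 13
- 1×option 2: memory 12, value 9
Best: 27 rps.

27 rps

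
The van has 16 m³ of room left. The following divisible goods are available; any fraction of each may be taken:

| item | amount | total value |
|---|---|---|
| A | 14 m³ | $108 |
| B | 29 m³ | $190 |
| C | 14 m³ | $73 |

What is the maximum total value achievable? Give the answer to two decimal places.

Take in order of value per unit:
- A (108/14 per unit): all 14 → value 108, running total 108.00
- B (190/29 per unit): 2 of 29 → value 2×190/29 = 13.1034, running total 121.10
Total 121.10.

121.10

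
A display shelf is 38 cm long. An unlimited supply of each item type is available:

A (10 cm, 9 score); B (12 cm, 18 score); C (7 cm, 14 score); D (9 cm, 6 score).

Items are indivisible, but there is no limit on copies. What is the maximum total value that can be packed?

70 score

Best value-per-unit is C at 14/7, and filling with it alone uses length 5×7=35. No mix of the others beats 5×14 = 70.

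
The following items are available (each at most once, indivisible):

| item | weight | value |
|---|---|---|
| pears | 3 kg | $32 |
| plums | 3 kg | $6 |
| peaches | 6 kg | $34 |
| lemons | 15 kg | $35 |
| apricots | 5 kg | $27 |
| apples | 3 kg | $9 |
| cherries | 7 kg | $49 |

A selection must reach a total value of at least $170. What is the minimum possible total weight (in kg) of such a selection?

Subsets with value ≥ 170, sorted by total weight:
- pears+peaches+lemons+apricots+cherries: weight 36, value 177
- pears+peaches+lemons+apricots+apples+cherries: weight 39, value 186
Minimum weight: 36 kg.

36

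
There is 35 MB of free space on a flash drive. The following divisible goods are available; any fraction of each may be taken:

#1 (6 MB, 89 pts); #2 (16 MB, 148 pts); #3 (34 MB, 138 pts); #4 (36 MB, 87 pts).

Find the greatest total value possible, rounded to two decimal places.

289.76

Take in order of value per unit:
- #1 (89/6 per unit): all 6 → value 89, running total 89.00
- #2 (148/16 per unit): all 16 → value 148, running total 237.00
- #3 (138/34 per unit): 13 of 34 → value 13×138/34 = 52.7647, running total 289.76
Total 289.76.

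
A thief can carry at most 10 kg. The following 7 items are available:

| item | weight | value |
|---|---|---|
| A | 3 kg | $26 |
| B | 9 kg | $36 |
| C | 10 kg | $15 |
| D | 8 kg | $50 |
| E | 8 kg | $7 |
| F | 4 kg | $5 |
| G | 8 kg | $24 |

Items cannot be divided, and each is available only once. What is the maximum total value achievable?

$50

This is a 0/1 knapsack; check combinations near the capacity.
- D: weight 8, value 50
- B: weight 9, value 36
- A+F: weight 3+4=7, value 26+5=31
- A: weight 3, value 26
Best: $50.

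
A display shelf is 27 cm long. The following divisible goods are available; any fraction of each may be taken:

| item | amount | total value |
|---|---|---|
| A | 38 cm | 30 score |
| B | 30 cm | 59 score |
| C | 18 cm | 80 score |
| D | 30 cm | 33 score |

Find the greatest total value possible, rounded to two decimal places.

97.70

Take in order of value per unit:
- C (80/18 per unit): all 18 → value 80, running total 80.00
- B (59/30 per unit): 9 of 30 → value 9×59/30 = 17.7000, running total 97.70
Total 97.70.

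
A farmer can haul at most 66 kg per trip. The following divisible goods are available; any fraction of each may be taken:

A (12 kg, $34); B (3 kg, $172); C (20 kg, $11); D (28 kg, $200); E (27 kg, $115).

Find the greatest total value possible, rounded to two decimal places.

509.67

Take in order of value per unit:
- B (172/3 per unit): all 3 → value 172, running total 172.00
- D (200/28 per unit): all 28 → value 200, running total 372.00
- E (115/27 per unit): all 27 → value 115, running total 487.00
- A (34/12 per unit): 8 of 12 → value 8×34/12 = 22.6667, running total 509.67
Total 509.67.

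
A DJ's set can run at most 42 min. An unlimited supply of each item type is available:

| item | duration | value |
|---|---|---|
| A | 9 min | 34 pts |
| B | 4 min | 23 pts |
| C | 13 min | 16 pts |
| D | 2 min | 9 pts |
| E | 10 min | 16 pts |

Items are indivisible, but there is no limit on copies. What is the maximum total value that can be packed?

Best value-per-unit is B at 23/4; filling with it alone gives 10×23 = 230.
Optimal mix: 10×B + 1×D → duration 42, value 239.

239 pts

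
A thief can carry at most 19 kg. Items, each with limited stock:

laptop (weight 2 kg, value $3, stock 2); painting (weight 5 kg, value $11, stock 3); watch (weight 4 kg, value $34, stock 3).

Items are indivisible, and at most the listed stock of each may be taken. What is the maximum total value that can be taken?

Best selections within weight 19 and stock limits:
- 1×laptop + 1×painting + 3×watch: weight 19, value 116
- 1×painting + 3×watch: weight 17, value 113
- 2×laptop + 3×watch: weight 16, value 108
Best: $116.

$116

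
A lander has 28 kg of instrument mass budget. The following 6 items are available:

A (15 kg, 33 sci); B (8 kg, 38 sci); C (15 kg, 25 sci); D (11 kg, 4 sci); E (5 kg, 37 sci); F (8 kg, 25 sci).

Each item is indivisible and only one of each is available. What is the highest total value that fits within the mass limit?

108 sci

Check high-value combinations within 28 kg:
- A+B+E: mass 15+8+5=28, value 33+38+37=108
- B+E+F: mass 8+5+8=21, value 38+37+25=100
- B+C+E: mass 8+15+5=28, value 38+25+37=100
- A+E+F: mass 15+5+8=28, value 33+37+25=95
- C+E+F: mass 15+5+8=28, value 25+37+25=87
Best: 108 sci.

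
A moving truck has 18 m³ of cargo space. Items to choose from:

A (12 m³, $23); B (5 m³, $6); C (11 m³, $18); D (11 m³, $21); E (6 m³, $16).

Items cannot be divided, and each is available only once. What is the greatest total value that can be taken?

Check high-value combinations within 18 m³:
- A+E: volume 12+6=18, value 23+16=39
- D+E: volume 11+6=17, value 21+16=37
- C+E: volume 11+6=17, value 18+16=34
- A+B: volume 12+5=17, value 23+6=29
Best: $39.

$39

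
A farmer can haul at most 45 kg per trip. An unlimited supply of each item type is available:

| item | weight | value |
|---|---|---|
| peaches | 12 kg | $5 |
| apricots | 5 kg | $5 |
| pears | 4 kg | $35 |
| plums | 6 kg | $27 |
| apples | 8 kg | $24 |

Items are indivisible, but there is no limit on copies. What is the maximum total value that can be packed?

$385

Best value-per-unit is pears at 35/4, and filling with it alone uses weight 11×4=44. No mix of the others beats 11×35 = 385.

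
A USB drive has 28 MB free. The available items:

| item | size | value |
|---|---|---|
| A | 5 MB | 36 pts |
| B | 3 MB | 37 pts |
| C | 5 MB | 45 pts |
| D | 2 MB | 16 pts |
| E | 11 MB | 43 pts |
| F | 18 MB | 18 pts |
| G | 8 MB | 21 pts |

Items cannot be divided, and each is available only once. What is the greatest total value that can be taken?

This is a 0/1 knapsack; check combinations near the capacity.
- A+B+C+D+E: size 5+3+5+2+11=26, value 36+37+45+16+43=177
- A+B+C+E: size 5+3+5+11=24, value 36+37+45+43=161
- A+B+C+D+G: size 5+3+5+2+8=23, value 36+37+45+16+21=155
- B+C+E+G: size 3+5+11+8=27, value 37+45+43+21=146
Best: 177 pts.

177 pts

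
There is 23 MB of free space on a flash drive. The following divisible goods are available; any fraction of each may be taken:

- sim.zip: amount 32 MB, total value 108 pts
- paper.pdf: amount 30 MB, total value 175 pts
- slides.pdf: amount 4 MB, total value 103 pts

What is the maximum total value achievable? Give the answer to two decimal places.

Take in order of value per unit:
- slides.pdf (103/4 per unit): all 4 → value 103, running total 103.00
- paper.pdf (175/30 per unit): 19 of 30 → value 19×175/30 = 110.8333, running total 213.83
Total 213.83.

213.83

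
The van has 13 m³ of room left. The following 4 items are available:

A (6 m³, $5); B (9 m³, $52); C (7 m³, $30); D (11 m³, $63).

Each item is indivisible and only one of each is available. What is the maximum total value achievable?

$63

Check high-value combinations within 13 m³:
- D: volume 11, value 63
- B: volume 9, value 52
- A+C: volume 6+7=13, value 5+30=35
- C: volume 7, value 30
Best: $63.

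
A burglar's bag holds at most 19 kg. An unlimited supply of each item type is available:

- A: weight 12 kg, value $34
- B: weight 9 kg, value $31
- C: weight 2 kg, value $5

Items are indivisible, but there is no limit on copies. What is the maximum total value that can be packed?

Best value-per-unit is B at 31/9, and filling with it alone uses weight 2×9=18. No mix of the others beats 2×31 = 62.

$62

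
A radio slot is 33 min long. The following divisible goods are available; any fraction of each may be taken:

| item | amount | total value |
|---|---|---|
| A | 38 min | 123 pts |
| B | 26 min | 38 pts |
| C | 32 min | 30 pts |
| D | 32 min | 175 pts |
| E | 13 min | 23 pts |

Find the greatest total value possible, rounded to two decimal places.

Take in order of value per unit:
- D (175/32 per unit): all 32 → value 175, running total 175.00
- A (123/38 per unit): 1 of 38 → value 1×123/38 = 3.2368, running total 178.24
Total 178.24.

178.24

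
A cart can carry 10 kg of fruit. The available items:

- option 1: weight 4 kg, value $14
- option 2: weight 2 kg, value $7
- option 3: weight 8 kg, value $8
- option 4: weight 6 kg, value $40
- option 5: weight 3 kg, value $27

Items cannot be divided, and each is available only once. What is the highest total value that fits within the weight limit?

Check high-value combinations within 10 kg:
- option 4+option 5: weight 6+3=9, value 40+27=67
- option 1+option 4: weight 4+6=10, value 14+40=54
- option 1+option 2+option 5: weight 4+2+3=9, value 14+7+27=48
Best: $67.

$67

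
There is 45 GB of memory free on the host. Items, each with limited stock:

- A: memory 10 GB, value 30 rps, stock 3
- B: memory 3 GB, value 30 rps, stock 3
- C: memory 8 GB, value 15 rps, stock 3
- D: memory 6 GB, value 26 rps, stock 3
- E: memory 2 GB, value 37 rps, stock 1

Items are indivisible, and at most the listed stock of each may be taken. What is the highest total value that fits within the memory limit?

Top feasible selections:
- 2×A + 3×B + 2×D + 1×E: memory 43, value 239
- 1×A + 3×B + 3×D + 1×E: memory 39, value 235
- 3×B + 2×C + 3×D + 1×E: memory 45, value 235
- 2×A + 3×B + 1×C + 1×D + 1×E: memory 45, value 228
Best: 239 rps.

239 rps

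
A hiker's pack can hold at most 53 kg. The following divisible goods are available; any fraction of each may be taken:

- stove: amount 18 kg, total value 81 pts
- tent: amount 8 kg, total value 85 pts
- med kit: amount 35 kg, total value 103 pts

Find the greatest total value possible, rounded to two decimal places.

245.46

Take in order of value per unit:
- tent (85/8 per unit): all 8 → value 85, running total 85.00
- stove (81/18 per unit): all 18 → value 81, running total 166.00
- med kit (103/35 per unit): 27 of 35 → value 27×103/35 = 79.4571, running total 245.46
Total 245.46.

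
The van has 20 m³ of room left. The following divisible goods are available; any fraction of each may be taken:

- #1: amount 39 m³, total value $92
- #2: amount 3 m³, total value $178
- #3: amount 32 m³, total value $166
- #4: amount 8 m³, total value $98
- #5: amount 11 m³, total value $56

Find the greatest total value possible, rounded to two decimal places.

322.69

Take in order of value per unit:
- #2 (178/3 per unit): all 3 → value 178, running total 178.00
- #4 (98/8 per unit): all 8 → value 98, running total 276.00
- #3 (166/32 per unit): 9 of 32 → value 9×166/32 = 46.6875, running total 322.69
Total 322.69.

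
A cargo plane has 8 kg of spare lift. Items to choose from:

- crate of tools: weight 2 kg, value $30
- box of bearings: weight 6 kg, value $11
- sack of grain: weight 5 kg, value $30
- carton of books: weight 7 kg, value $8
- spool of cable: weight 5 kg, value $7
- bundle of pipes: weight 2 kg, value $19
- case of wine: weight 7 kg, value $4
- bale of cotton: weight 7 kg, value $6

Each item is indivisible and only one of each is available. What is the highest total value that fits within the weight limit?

$60

This is a 0/1 knapsack; check combinations near the capacity.
- crate of tools+sack of grain: weight 2+5=7, value 30+30=60
- crate of tools+bundle of pipes: weight 2+2=4, value 30+19=49
- sack of grain+bundle of pipes: weight 5+2=7, value 30+19=49
Best: $60.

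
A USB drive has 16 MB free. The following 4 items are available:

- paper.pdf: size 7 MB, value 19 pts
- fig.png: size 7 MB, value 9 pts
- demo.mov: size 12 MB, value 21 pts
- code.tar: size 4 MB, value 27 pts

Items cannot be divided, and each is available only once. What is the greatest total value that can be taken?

Check high-value combinations within 16 MB:
- demo.mov+code.tar: size 12+4=16, value 21+27=48
- paper.pdf+code.tar: size 7+4=11, value 19+27=46
- fig.png+code.tar: size 7+4=11, value 9+27=36
Best: 48 pts.

48 pts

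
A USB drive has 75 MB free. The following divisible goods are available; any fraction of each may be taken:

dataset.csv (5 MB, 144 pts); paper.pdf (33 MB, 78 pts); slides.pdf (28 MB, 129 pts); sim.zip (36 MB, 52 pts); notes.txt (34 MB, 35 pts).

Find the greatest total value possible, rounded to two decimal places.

Take in order of value per unit:
- dataset.csv (144/5 per unit): all 5 → value 144, running total 144.00
- slides.pdf (129/28 per unit): all 28 → value 129, running total 273.00
- paper.pdf (78/33 per unit): all 33 → value 78, running total 351.00
- sim.zip (52/36 per unit): 9 of 36 → value 9×52/36 = 13.0000, running total 364.00
Total 364.00.

364.00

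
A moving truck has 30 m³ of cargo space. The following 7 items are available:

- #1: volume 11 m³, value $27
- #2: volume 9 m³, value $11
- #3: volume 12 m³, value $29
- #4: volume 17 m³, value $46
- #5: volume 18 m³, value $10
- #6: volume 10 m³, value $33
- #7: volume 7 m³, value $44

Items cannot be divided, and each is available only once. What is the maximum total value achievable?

$106

Check high-value combinations within 30 m³:
- #3+#6+#7: volume 12+10+7=29, value 29+33+44=106
- #1+#6+#7: volume 11+10+7=28, value 27+33+44=104
- #1+#3+#7: volume 11+12+7=30, value 27+29+44=100
- #4+#7: volume 17+7=24, value 46+44=90
- #2+#6+#7: volume 9+10+7=26, value 11+33+44=88
Best: $106.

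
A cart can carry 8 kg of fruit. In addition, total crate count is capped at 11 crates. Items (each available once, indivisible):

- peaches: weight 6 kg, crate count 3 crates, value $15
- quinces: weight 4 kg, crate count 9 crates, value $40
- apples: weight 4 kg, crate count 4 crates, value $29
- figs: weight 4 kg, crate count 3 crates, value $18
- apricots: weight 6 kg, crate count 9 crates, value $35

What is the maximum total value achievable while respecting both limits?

$47

Feasible sets respecting both limits:
- apples+figs: weight 8, crate count 7, value 47
- quinces: weight 4, crate count 9, value 40
- apricots: weight 6, crate count 9, value 35
Best: $47.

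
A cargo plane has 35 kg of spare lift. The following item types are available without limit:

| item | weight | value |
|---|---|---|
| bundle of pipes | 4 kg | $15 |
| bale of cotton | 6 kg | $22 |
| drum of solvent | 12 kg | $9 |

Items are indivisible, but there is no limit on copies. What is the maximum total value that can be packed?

Best value-per-unit is bundle of pipes at 15/4; filling with it alone gives 8×15 = 120.
Optimal mix: 7×bundle of pipes + 1×bale of cotton → weight 34, value 127.

$127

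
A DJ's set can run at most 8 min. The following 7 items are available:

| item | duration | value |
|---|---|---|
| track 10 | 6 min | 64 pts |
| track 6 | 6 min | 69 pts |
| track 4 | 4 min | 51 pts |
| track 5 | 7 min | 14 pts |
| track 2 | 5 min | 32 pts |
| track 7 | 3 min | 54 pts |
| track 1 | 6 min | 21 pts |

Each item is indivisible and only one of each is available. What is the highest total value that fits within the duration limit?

Check high-value combinations within 8 min:
- track 4+track 7: duration 4+3=7, value 51+54=105
- track 2+track 7: duration 5+3=8, value 32+54=86
- track 6: duration 6, value 69
- track 10: duration 6, value 64
Best: 105 pts.

105 pts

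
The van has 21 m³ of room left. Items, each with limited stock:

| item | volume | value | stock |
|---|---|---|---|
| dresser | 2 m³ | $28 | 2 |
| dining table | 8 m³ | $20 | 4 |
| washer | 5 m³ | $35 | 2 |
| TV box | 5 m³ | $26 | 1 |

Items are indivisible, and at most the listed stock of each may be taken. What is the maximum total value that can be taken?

Top feasible selections:
- 2×dresser + 2×washer + 1×TV box: volume 19, value 152
- 2×dresser + 2×washer: volume 14, value 126
- 1×dresser + 2×washer + 1×TV box: volume 17, value 124
Best: $152.

$152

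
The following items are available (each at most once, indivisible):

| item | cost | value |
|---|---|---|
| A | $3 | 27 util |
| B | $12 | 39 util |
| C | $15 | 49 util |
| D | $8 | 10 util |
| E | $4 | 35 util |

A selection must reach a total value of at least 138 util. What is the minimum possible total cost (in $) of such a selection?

34

Subsets with value ≥ 138, sorted by total cost:
- A+B+C+E: cost 34, value 150
- A+B+C+D+E: cost 42, value 160
Minimum cost: 34 $.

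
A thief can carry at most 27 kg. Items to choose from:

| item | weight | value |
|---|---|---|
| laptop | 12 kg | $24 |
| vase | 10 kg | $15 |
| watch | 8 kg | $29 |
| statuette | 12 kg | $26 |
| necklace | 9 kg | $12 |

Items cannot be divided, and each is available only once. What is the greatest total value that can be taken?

$56

Check high-value combinations within 27 kg:
- vase+watch+necklace: weight 10+8+9=27, value 15+29+12=56
- watch+statuette: weight 8+12=20, value 29+26=55
- laptop+watch: weight 12+8=20, value 24+29=53
Best: $56.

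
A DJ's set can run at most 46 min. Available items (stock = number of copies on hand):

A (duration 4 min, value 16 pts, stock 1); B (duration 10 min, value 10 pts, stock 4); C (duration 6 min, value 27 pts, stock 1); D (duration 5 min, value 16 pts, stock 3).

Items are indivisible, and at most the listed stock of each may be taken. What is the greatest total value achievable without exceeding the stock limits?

Best selections within duration 46 and stock limits:
- 1×A + 2×B + 1×C + 3×D: duration 45, value 111
- 1×A + 1×B + 1×C + 3×D: duration 35, value 101
- 1×A + 2×B + 1×C + 2×D: duration 40, value 95
Best: 111 pts.

111 pts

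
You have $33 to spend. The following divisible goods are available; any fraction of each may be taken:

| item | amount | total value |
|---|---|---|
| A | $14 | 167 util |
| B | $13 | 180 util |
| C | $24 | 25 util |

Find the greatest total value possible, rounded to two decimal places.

353.25

Take in order of value per unit:
- B (180/13 per unit): all 13 → value 180, running total 180.00
- A (167/14 per unit): all 14 → value 167, running total 347.00
- C (25/24 per unit): 6 of 24 → value 6×25/24 = 6.2500, running total 353.25
Total 353.25.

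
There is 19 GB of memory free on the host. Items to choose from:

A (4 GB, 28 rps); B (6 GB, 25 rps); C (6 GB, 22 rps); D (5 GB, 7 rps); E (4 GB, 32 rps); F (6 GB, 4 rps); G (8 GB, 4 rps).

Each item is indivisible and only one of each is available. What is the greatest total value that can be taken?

92 rps

Check high-value combinations within 19 GB:
- A+B+D+E: memory 4+6+5+4=19, value 28+25+7+32=92
- A+C+D+E: memory 4+6+5+4=19, value 28+22+7+32=89
- A+B+E: memory 4+6+4=14, value 28+25+32=85
Best: 92 rps.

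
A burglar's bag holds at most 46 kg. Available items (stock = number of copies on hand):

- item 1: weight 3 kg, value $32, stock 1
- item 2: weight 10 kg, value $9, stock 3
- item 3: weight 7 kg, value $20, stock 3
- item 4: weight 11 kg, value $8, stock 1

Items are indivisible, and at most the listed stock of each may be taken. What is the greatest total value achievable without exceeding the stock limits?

$110

Best selections within weight 46 and stock limits:
- 1×item 1 + 2×item 2 + 3×item 3: weight 44, value 110
- 1×item 1 + 1×item 2 + 3×item 3 + 1×item 4: weight 45, value 109
Best: $110.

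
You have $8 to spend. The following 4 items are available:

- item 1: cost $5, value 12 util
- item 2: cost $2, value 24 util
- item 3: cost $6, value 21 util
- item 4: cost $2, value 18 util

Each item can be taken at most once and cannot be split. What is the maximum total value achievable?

45 util

Check high-value combinations within $8:
- item 2+item 3: cost 2+6=8, value 24+21=45
- item 2+item 4: cost 2+2=4, value 24+18=42
- item 3+item 4: cost 6+2=8, value 21+18=39
- item 1+item 2: cost 5+2=7, value 12+24=36
Best: 45 util.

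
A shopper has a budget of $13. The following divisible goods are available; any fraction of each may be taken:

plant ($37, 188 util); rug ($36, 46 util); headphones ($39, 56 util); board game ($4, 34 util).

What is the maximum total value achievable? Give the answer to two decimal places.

Take in order of value per unit:
- board game (34/4 per unit): all 4 → value 34, running total 34.00
- plant (188/37 per unit): 9 of 37 → value 9×188/37 = 45.7297, running total 79.73
Total 79.73.

79.73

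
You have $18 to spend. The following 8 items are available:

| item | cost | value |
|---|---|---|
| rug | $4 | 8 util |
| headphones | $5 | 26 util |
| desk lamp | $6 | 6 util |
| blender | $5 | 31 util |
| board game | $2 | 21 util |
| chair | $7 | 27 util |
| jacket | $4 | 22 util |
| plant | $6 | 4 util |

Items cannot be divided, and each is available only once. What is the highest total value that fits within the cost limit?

101 util

This is a 0/1 knapsack; check combinations near the capacity.
- blender+board game+chair+jacket: cost 5+2+7+4=18, value 31+21+27+22=101
- headphones+blender+board game+jacket: cost 5+5+2+4=16, value 26+31+21+22=100
- headphones+board game+chair+jacket: cost 5+2+7+4=18, value 26+21+27+22=96
- rug+blender+board game+chair: cost 4+5+2+7=18, value 8+31+21+27=87
- rug+headphones+blender+jacket: cost 4+5+5+4=18, value 8+26+31+22=87
Best: 101 util.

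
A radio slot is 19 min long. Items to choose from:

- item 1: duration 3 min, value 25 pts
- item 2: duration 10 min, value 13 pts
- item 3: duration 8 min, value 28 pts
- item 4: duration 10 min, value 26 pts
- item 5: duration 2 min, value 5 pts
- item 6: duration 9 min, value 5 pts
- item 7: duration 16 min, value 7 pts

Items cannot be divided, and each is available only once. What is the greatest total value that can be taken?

58 pts

This is a 0/1 knapsack; check combinations near the capacity.
- item 1+item 3+item 5: duration 3+8+2=13, value 25+28+5=58
- item 1+item 4+item 5: duration 3+10+2=15, value 25+26+5=56
- item 3+item 4: duration 8+10=18, value 28+26=54
Best: 58 pts.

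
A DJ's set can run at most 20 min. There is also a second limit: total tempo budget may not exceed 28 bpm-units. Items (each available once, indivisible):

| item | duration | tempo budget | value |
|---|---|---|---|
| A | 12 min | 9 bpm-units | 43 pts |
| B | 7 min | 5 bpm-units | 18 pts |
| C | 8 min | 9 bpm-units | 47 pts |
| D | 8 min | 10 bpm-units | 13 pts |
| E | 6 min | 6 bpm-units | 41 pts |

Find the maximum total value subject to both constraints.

Feasible sets respecting both limits:
- A+C: duration 20, tempo budget 18, value 90
- C+E: duration 14, tempo budget 15, value 88
- A+E: duration 18, tempo budget 15, value 84
- B+C: duration 15, tempo budget 14, value 65
Best: 90 pts.

90 pts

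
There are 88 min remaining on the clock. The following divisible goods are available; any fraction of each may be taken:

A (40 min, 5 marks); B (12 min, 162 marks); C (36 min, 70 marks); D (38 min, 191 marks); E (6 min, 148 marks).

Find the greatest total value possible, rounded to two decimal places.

563.22

Take in order of value per unit:
- E (148/6 per unit): all 6 → value 148, running total 148.00
- B (162/12 per unit): all 12 → value 162, running total 310.00
- D (191/38 per unit): all 38 → value 191, running total 501.00
- C (70/36 per unit): 32 of 36 → value 32×70/36 = 62.2222, running total 563.22
Total 563.22.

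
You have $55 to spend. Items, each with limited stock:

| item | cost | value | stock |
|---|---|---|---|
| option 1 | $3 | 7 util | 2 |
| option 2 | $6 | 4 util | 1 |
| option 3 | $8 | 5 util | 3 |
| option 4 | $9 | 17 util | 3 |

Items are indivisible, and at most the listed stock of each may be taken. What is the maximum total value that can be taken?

79 util

Top feasible selections:
- 2×option 1 + 1×option 2 + 2×option 3 + 3×option 4: cost 55, value 79
- 2×option 1 + 2×option 3 + 3×option 4: cost 49, value 75
Best: 79 util.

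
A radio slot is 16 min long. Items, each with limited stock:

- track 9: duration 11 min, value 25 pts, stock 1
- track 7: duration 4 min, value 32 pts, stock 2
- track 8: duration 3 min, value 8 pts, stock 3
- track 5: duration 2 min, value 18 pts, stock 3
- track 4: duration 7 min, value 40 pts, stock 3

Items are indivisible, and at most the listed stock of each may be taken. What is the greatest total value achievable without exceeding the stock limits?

Best selections within duration 16 and stock limits:
- 2×track 7 + 3×track 5: duration 14, value 118
- 1×track 7 + 2×track 5 + 1×track 4: duration 15, value 108
Best: 118 pts.

118 pts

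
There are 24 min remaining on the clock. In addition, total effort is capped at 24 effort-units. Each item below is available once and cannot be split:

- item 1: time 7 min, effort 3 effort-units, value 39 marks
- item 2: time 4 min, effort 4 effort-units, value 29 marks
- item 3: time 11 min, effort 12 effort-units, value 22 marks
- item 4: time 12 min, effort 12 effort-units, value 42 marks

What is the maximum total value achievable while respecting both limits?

110 marks

Feasible sets respecting both limits:
- item 1+item 2+item 4: time 23, effort 19, value 110
- item 1+item 2+item 3: time 22, effort 19, value 90
- item 1+item 4: time 19, effort 15, value 81
- item 2+item 4: time 16, effort 16, value 71
Best: 110 marks.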